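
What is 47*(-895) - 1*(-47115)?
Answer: 5050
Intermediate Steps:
47*(-895) - 1*(-47115) = -42065 + 47115 = 5050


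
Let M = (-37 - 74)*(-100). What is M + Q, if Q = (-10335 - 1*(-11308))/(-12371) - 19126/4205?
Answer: 4152387851/374245 ≈ 11095.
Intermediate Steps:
M = 11100 (M = -111*(-100) = 11100)
Q = -1731649/374245 (Q = (-10335 + 11308)*(-1/12371) - 19126*1/4205 = 973*(-1/12371) - 19126/4205 = -7/89 - 19126/4205 = -1731649/374245 ≈ -4.6270)
M + Q = 11100 - 1731649/374245 = 4152387851/374245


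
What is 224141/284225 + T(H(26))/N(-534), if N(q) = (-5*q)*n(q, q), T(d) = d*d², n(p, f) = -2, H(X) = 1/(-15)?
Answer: 161583258269/204897802500 ≈ 0.78860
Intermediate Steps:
H(X) = -1/15
T(d) = d³
N(q) = 10*q (N(q) = -5*q*(-2) = 10*q)
224141/284225 + T(H(26))/N(-534) = 224141/284225 + (-1/15)³/((10*(-534))) = 224141*(1/284225) - 1/3375/(-5340) = 224141/284225 - 1/3375*(-1/5340) = 224141/284225 + 1/18022500 = 161583258269/204897802500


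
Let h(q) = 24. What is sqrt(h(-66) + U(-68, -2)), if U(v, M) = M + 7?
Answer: sqrt(29) ≈ 5.3852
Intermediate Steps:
U(v, M) = 7 + M
sqrt(h(-66) + U(-68, -2)) = sqrt(24 + (7 - 2)) = sqrt(24 + 5) = sqrt(29)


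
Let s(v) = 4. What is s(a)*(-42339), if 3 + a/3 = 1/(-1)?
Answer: -169356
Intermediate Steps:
a = -12 (a = -9 + 3/(-1) = -9 + 3*(-1) = -9 - 3 = -12)
s(a)*(-42339) = 4*(-42339) = -169356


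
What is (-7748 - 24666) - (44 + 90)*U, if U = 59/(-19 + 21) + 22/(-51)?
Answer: -1851769/51 ≈ -36309.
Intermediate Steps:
U = 2965/102 (U = 59/2 + 22*(-1/51) = 59*(½) - 22/51 = 59/2 - 22/51 = 2965/102 ≈ 29.069)
(-7748 - 24666) - (44 + 90)*U = (-7748 - 24666) - (44 + 90)*2965/102 = -32414 - 134*2965/102 = -32414 - 1*198655/51 = -32414 - 198655/51 = -1851769/51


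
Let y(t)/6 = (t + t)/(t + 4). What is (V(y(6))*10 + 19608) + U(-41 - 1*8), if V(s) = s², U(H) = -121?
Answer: 100027/5 ≈ 20005.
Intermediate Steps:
y(t) = 12*t/(4 + t) (y(t) = 6*((t + t)/(t + 4)) = 6*((2*t)/(4 + t)) = 6*(2*t/(4 + t)) = 12*t/(4 + t))
(V(y(6))*10 + 19608) + U(-41 - 1*8) = ((12*6/(4 + 6))²*10 + 19608) - 121 = ((12*6/10)²*10 + 19608) - 121 = ((12*6*(⅒))²*10 + 19608) - 121 = ((36/5)²*10 + 19608) - 121 = ((1296/25)*10 + 19608) - 121 = (2592/5 + 19608) - 121 = 100632/5 - 121 = 100027/5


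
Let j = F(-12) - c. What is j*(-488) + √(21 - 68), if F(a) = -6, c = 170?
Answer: 85888 + I*√47 ≈ 85888.0 + 6.8557*I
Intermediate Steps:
j = -176 (j = -6 - 1*170 = -6 - 170 = -176)
j*(-488) + √(21 - 68) = -176*(-488) + √(21 - 68) = 85888 + √(-47) = 85888 + I*√47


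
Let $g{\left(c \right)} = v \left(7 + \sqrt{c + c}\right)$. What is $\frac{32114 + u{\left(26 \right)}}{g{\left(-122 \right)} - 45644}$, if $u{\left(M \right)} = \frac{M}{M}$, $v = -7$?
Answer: $- \frac{293486139}{417572441} + \frac{89922 i \sqrt{61}}{417572441} \approx -0.70284 + 0.0016819 i$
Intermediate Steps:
$u{\left(M \right)} = 1$
$g{\left(c \right)} = -49 - 7 \sqrt{2} \sqrt{c}$ ($g{\left(c \right)} = - 7 \left(7 + \sqrt{c + c}\right) = - 7 \left(7 + \sqrt{2 c}\right) = - 7 \left(7 + \sqrt{2} \sqrt{c}\right) = -49 - 7 \sqrt{2} \sqrt{c}$)
$\frac{32114 + u{\left(26 \right)}}{g{\left(-122 \right)} - 45644} = \frac{32114 + 1}{\left(-49 - 7 \sqrt{2} \sqrt{-122}\right) - 45644} = \frac{32115}{\left(-49 - 7 \sqrt{2} i \sqrt{122}\right) - 45644} = \frac{32115}{\left(-49 - 14 i \sqrt{61}\right) - 45644} = \frac{32115}{-45693 - 14 i \sqrt{61}}$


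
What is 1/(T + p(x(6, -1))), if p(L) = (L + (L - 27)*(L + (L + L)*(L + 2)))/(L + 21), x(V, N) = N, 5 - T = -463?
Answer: 20/9443 ≈ 0.0021180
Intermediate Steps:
T = 468 (T = 5 - 1*(-463) = 5 + 463 = 468)
p(L) = (L + (-27 + L)*(L + 2*L*(2 + L)))/(21 + L) (p(L) = (L + (-27 + L)*(L + (2*L)*(2 + L)))/(21 + L) = (L + (-27 + L)*(L + 2*L*(2 + L)))/(21 + L))
1/(T + p(x(6, -1))) = 1/(468 - (-134 - 49*(-1) + 2*(-1)**2)/(21 - 1)) = 1/(468 - 1*(-134 + 49 + 2*1)/20) = 1/(468 - 1*1/20*(-134 + 49 + 2)) = 1/(468 - 1*1/20*(-83)) = 1/(468 + 83/20) = 1/(9443/20) = 20/9443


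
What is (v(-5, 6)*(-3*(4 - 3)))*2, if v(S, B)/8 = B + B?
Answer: -576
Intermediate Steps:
v(S, B) = 16*B (v(S, B) = 8*(B + B) = 8*(2*B) = 16*B)
(v(-5, 6)*(-3*(4 - 3)))*2 = ((16*6)*(-3*(4 - 3)))*2 = (96*(-3*1))*2 = (96*(-3))*2 = -288*2 = -576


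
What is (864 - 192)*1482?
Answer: 995904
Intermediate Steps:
(864 - 192)*1482 = 672*1482 = 995904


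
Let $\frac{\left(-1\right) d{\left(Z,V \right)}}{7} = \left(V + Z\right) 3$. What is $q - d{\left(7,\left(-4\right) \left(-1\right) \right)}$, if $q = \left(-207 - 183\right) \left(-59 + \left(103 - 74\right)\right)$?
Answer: $11931$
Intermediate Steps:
$d{\left(Z,V \right)} = - 21 V - 21 Z$ ($d{\left(Z,V \right)} = - 7 \left(V + Z\right) 3 = - 7 \left(3 V + 3 Z\right) = - 21 V - 21 Z$)
$q = 11700$ ($q = - 390 \left(-59 + 29\right) = \left(-390\right) \left(-30\right) = 11700$)
$q - d{\left(7,\left(-4\right) \left(-1\right) \right)} = 11700 - \left(- 21 \left(\left(-4\right) \left(-1\right)\right) - 147\right) = 11700 - \left(\left(-21\right) 4 - 147\right) = 11700 - \left(-84 - 147\right) = 11700 - -231 = 11700 + 231 = 11931$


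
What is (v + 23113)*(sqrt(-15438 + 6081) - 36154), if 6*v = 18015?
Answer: -944179787 + 52231*I*sqrt(9357)/2 ≈ -9.4418e+8 + 2.5262e+6*I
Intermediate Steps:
v = 6005/2 (v = (1/6)*18015 = 6005/2 ≈ 3002.5)
(v + 23113)*(sqrt(-15438 + 6081) - 36154) = (6005/2 + 23113)*(sqrt(-15438 + 6081) - 36154) = 52231*(sqrt(-9357) - 36154)/2 = 52231*(I*sqrt(9357) - 36154)/2 = 52231*(-36154 + I*sqrt(9357))/2 = -944179787 + 52231*I*sqrt(9357)/2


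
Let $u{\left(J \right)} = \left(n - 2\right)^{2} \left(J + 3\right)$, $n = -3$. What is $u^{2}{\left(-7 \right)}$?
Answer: $10000$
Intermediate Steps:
$u{\left(J \right)} = 75 + 25 J$ ($u{\left(J \right)} = \left(-3 - 2\right)^{2} \left(J + 3\right) = \left(-5\right)^{2} \left(3 + J\right) = 25 \left(3 + J\right) = 75 + 25 J$)
$u^{2}{\left(-7 \right)} = \left(75 + 25 \left(-7\right)\right)^{2} = \left(75 - 175\right)^{2} = \left(-100\right)^{2} = 10000$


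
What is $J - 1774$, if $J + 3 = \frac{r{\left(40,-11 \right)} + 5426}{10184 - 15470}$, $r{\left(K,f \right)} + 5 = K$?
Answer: $- \frac{9398683}{5286} \approx -1778.0$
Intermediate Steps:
$r{\left(K,f \right)} = -5 + K$
$J = - \frac{21319}{5286}$ ($J = -3 + \frac{\left(-5 + 40\right) + 5426}{10184 - 15470} = -3 + \frac{35 + 5426}{-5286} = -3 + 5461 \left(- \frac{1}{5286}\right) = -3 - \frac{5461}{5286} = - \frac{21319}{5286} \approx -4.0331$)
$J - 1774 = - \frac{21319}{5286} - 1774 = - \frac{9398683}{5286}$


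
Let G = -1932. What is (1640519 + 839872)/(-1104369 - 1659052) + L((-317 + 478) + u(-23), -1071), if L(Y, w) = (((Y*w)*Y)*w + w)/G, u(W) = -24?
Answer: -1416504154290315/127117366 ≈ -1.1143e+7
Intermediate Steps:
L(Y, w) = -w/1932 - Y**2*w**2/1932 (L(Y, w) = (((Y*w)*Y)*w + w)/(-1932) = ((w*Y**2)*w + w)*(-1/1932) = (Y**2*w**2 + w)*(-1/1932) = (w + Y**2*w**2)*(-1/1932) = -w/1932 - Y**2*w**2/1932)
(1640519 + 839872)/(-1104369 - 1659052) + L((-317 + 478) + u(-23), -1071) = (1640519 + 839872)/(-1104369 - 1659052) - 1/1932*(-1071)*(1 - 1071*((-317 + 478) - 24)**2) = 2480391/(-2763421) - 1/1932*(-1071)*(1 - 1071*(161 - 24)**2) = 2480391*(-1/2763421) - 1/1932*(-1071)*(1 - 1071*137**2) = -2480391/2763421 - 1/1932*(-1071)*(1 - 1071*18769) = -2480391/2763421 - 1/1932*(-1071)*(1 - 20101599) = -2480391/2763421 - 1/1932*(-1071)*(-20101598) = -2480391/2763421 - 512590749/46 = -1416504154290315/127117366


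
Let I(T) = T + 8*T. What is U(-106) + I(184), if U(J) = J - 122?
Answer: 1428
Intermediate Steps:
U(J) = -122 + J
I(T) = 9*T
U(-106) + I(184) = (-122 - 106) + 9*184 = -228 + 1656 = 1428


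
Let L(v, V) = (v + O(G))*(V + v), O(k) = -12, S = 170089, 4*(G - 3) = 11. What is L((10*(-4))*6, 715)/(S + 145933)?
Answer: -8550/22573 ≈ -0.37877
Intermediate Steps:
G = 23/4 (G = 3 + (1/4)*11 = 3 + 11/4 = 23/4 ≈ 5.7500)
L(v, V) = (-12 + v)*(V + v) (L(v, V) = (v - 12)*(V + v) = (-12 + v)*(V + v))
L((10*(-4))*6, 715)/(S + 145933) = (((10*(-4))*6)**2 - 12*715 - 12*10*(-4)*6 + 715*((10*(-4))*6))/(170089 + 145933) = ((-40*6)**2 - 8580 - (-480)*6 + 715*(-40*6))/316022 = ((-240)**2 - 8580 - 12*(-240) + 715*(-240))*(1/316022) = (57600 - 8580 + 2880 - 171600)*(1/316022) = -119700*1/316022 = -8550/22573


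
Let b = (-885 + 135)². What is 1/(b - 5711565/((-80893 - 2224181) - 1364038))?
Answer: 3669112/2063881211565 ≈ 1.7778e-6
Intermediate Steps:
b = 562500 (b = (-750)² = 562500)
1/(b - 5711565/((-80893 - 2224181) - 1364038)) = 1/(562500 - 5711565/((-80893 - 2224181) - 1364038)) = 1/(562500 - 5711565/(-2305074 - 1364038)) = 1/(562500 - 5711565/(-3669112)) = 1/(562500 - 5711565*(-1/3669112)) = 1/(562500 + 5711565/3669112) = 1/(2063881211565/3669112) = 3669112/2063881211565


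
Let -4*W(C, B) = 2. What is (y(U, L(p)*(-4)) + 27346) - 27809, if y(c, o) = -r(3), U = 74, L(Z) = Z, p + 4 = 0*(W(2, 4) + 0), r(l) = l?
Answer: -466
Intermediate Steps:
W(C, B) = -½ (W(C, B) = -¼*2 = -½)
p = -4 (p = -4 + 0*(-½ + 0) = -4 + 0*(-½) = -4 + 0 = -4)
y(c, o) = -3 (y(c, o) = -1*3 = -3)
(y(U, L(p)*(-4)) + 27346) - 27809 = (-3 + 27346) - 27809 = 27343 - 27809 = -466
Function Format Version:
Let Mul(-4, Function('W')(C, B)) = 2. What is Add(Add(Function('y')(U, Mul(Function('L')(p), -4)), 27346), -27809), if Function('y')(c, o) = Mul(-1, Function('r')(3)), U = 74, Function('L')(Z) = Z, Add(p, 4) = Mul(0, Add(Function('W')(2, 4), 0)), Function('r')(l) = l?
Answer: -466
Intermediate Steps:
Function('W')(C, B) = Rational(-1, 2) (Function('W')(C, B) = Mul(Rational(-1, 4), 2) = Rational(-1, 2))
p = -4 (p = Add(-4, Mul(0, Add(Rational(-1, 2), 0))) = Add(-4, Mul(0, Rational(-1, 2))) = Add(-4, 0) = -4)
Function('y')(c, o) = -3 (Function('y')(c, o) = Mul(-1, 3) = -3)
Add(Add(Function('y')(U, Mul(Function('L')(p), -4)), 27346), -27809) = Add(Add(-3, 27346), -27809) = Add(27343, -27809) = -466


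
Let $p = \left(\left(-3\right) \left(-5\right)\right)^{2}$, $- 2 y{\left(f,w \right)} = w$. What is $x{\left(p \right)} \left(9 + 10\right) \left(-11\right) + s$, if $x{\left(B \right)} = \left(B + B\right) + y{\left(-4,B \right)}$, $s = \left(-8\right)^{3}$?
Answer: $- \frac{142099}{2} \approx -71050.0$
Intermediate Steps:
$y{\left(f,w \right)} = - \frac{w}{2}$
$s = -512$
$p = 225$ ($p = 15^{2} = 225$)
$x{\left(B \right)} = \frac{3 B}{2}$ ($x{\left(B \right)} = \left(B + B\right) - \frac{B}{2} = 2 B - \frac{B}{2} = \frac{3 B}{2}$)
$x{\left(p \right)} \left(9 + 10\right) \left(-11\right) + s = \frac{3}{2} \cdot 225 \left(9 + 10\right) \left(-11\right) - 512 = \frac{675 \cdot 19 \left(-11\right)}{2} - 512 = \frac{675}{2} \left(-209\right) - 512 = - \frac{141075}{2} - 512 = - \frac{142099}{2}$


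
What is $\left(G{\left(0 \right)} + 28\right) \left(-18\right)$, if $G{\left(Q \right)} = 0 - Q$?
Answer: $-504$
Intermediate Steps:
$G{\left(Q \right)} = - Q$
$\left(G{\left(0 \right)} + 28\right) \left(-18\right) = \left(\left(-1\right) 0 + 28\right) \left(-18\right) = \left(0 + 28\right) \left(-18\right) = 28 \left(-18\right) = -504$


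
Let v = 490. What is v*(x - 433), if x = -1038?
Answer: -720790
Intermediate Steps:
v*(x - 433) = 490*(-1038 - 433) = 490*(-1471) = -720790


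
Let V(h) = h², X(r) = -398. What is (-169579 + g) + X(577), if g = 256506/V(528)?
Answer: -7897768577/46464 ≈ -1.6998e+5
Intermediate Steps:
g = 42751/46464 (g = 256506/(528²) = 256506/278784 = 256506*(1/278784) = 42751/46464 ≈ 0.92009)
(-169579 + g) + X(577) = (-169579 + 42751/46464) - 398 = -7879275905/46464 - 398 = -7897768577/46464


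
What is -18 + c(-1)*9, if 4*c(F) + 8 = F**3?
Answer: -153/4 ≈ -38.250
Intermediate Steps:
c(F) = -2 + F**3/4
-18 + c(-1)*9 = -18 + (-2 + (1/4)*(-1)**3)*9 = -18 + (-2 + (1/4)*(-1))*9 = -18 + (-2 - 1/4)*9 = -18 - 9/4*9 = -18 - 81/4 = -153/4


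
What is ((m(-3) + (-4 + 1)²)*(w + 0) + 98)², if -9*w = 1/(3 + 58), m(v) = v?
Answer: 321556624/33489 ≈ 9601.9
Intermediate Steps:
w = -1/549 (w = -1/(9*(3 + 58)) = -⅑/61 = -⅑*1/61 = -1/549 ≈ -0.0018215)
((m(-3) + (-4 + 1)²)*(w + 0) + 98)² = ((-3 + (-4 + 1)²)*(-1/549 + 0) + 98)² = ((-3 + (-3)²)*(-1/549) + 98)² = ((-3 + 9)*(-1/549) + 98)² = (6*(-1/549) + 98)² = (-2/183 + 98)² = (17932/183)² = 321556624/33489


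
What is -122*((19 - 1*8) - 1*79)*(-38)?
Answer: -315248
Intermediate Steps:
-122*((19 - 1*8) - 1*79)*(-38) = -122*((19 - 8) - 79)*(-38) = -122*(11 - 79)*(-38) = -122*(-68)*(-38) = 8296*(-38) = -315248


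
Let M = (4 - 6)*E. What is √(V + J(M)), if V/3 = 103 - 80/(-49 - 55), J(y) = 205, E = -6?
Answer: 2*√21814/13 ≈ 22.722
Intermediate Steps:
M = 12 (M = (4 - 6)*(-6) = -2*(-6) = 12)
V = 4047/13 (V = 3*(103 - 80/(-49 - 55)) = 3*(103 - 80/(-104)) = 3*(103 - 1/104*(-80)) = 3*(103 + 10/13) = 3*(1349/13) = 4047/13 ≈ 311.31)
√(V + J(M)) = √(4047/13 + 205) = √(6712/13) = 2*√21814/13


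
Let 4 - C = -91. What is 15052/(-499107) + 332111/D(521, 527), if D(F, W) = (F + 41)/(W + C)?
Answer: 51551021407135/140249067 ≈ 3.6757e+5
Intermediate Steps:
C = 95 (C = 4 - 1*(-91) = 4 + 91 = 95)
D(F, W) = (41 + F)/(95 + W) (D(F, W) = (F + 41)/(W + 95) = (41 + F)/(95 + W))
15052/(-499107) + 332111/D(521, 527) = 15052/(-499107) + 332111/(((41 + 521)/(95 + 527))) = 15052*(-1/499107) + 332111/((562/622)) = -15052/499107 + 332111/(((1/622)*562)) = -15052/499107 + 332111/(281/311) = -15052/499107 + 332111*(311/281) = -15052/499107 + 103286521/281 = 51551021407135/140249067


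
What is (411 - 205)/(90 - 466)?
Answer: -103/188 ≈ -0.54787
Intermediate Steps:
(411 - 205)/(90 - 466) = 206/(-376) = 206*(-1/376) = -103/188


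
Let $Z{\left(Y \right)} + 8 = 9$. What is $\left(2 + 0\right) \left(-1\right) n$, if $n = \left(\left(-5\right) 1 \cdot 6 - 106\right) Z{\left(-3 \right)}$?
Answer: $272$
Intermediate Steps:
$Z{\left(Y \right)} = 1$ ($Z{\left(Y \right)} = -8 + 9 = 1$)
$n = -136$ ($n = \left(\left(-5\right) 1 \cdot 6 - 106\right) 1 = \left(\left(-5\right) 6 - 106\right) 1 = \left(-30 - 106\right) 1 = \left(-136\right) 1 = -136$)
$\left(2 + 0\right) \left(-1\right) n = \left(2 + 0\right) \left(-1\right) \left(-136\right) = 2 \left(-1\right) \left(-136\right) = \left(-2\right) \left(-136\right) = 272$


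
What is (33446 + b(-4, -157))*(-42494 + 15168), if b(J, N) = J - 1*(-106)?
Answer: -916732648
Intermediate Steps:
b(J, N) = 106 + J (b(J, N) = J + 106 = 106 + J)
(33446 + b(-4, -157))*(-42494 + 15168) = (33446 + (106 - 4))*(-42494 + 15168) = (33446 + 102)*(-27326) = 33548*(-27326) = -916732648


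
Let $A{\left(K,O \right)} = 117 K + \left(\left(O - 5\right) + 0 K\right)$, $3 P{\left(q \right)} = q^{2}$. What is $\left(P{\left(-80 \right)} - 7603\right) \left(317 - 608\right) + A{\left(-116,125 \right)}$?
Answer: $1578221$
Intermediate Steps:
$P{\left(q \right)} = \frac{q^{2}}{3}$
$A{\left(K,O \right)} = -5 + O + 117 K$ ($A{\left(K,O \right)} = 117 K + \left(\left(-5 + O\right) + 0\right) = 117 K + \left(-5 + O\right) = -5 + O + 117 K$)
$\left(P{\left(-80 \right)} - 7603\right) \left(317 - 608\right) + A{\left(-116,125 \right)} = \left(\frac{\left(-80\right)^{2}}{3} - 7603\right) \left(317 - 608\right) + \left(-5 + 125 + 117 \left(-116\right)\right) = \left(\frac{1}{3} \cdot 6400 - 7603\right) \left(317 - 608\right) - 13452 = \left(\frac{6400}{3} - 7603\right) \left(-291\right) - 13452 = \left(- \frac{16409}{3}\right) \left(-291\right) - 13452 = 1591673 - 13452 = 1578221$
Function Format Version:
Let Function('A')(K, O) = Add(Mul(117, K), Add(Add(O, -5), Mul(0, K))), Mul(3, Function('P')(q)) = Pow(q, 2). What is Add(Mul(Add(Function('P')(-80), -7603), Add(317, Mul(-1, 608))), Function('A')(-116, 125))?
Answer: 1578221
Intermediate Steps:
Function('P')(q) = Mul(Rational(1, 3), Pow(q, 2))
Function('A')(K, O) = Add(-5, O, Mul(117, K)) (Function('A')(K, O) = Add(Mul(117, K), Add(Add(-5, O), 0)) = Add(Mul(117, K), Add(-5, O)) = Add(-5, O, Mul(117, K)))
Add(Mul(Add(Function('P')(-80), -7603), Add(317, Mul(-1, 608))), Function('A')(-116, 125)) = Add(Mul(Add(Mul(Rational(1, 3), Pow(-80, 2)), -7603), Add(317, Mul(-1, 608))), Add(-5, 125, Mul(117, -116))) = Add(Mul(Add(Mul(Rational(1, 3), 6400), -7603), Add(317, -608)), Add(-5, 125, -13572)) = Add(Mul(Add(Rational(6400, 3), -7603), -291), -13452) = Add(Mul(Rational(-16409, 3), -291), -13452) = Add(1591673, -13452) = 1578221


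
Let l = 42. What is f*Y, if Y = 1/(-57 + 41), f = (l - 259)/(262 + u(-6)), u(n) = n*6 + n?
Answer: 217/3520 ≈ 0.061648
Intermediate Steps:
u(n) = 7*n (u(n) = 6*n + n = 7*n)
f = -217/220 (f = (42 - 259)/(262 + 7*(-6)) = -217/(262 - 42) = -217/220 ≈ -0.98636)
Y = -1/16 (Y = 1/(-16) = -1/16 ≈ -0.062500)
f*Y = -217/220*(-1/16) = 217/3520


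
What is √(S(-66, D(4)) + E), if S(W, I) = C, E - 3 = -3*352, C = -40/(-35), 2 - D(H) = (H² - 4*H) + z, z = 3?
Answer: I*√51541/7 ≈ 32.432*I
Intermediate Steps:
D(H) = -1 - H² + 4*H (D(H) = 2 - ((H² - 4*H) + 3) = 2 - (3 + H² - 4*H) = 2 + (-3 - H² + 4*H) = -1 - H² + 4*H)
C = 8/7 (C = -40*(-1/35) = 8/7 ≈ 1.1429)
E = -1053 (E = 3 - 3*352 = 3 - 1056 = -1053)
S(W, I) = 8/7
√(S(-66, D(4)) + E) = √(8/7 - 1053) = √(-7363/7) = I*√51541/7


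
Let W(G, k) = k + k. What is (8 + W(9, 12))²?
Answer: 1024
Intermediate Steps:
W(G, k) = 2*k
(8 + W(9, 12))² = (8 + 2*12)² = (8 + 24)² = 32² = 1024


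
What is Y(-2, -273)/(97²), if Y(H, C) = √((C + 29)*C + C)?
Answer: 27*√91/9409 ≈ 0.027374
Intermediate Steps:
Y(H, C) = √(C + C*(29 + C)) (Y(H, C) = √((29 + C)*C + C) = √(C*(29 + C) + C) = √(C + C*(29 + C)))
Y(-2, -273)/(97²) = √(-273*(30 - 273))/(97²) = √(-273*(-243))/9409 = √66339*(1/9409) = (27*√91)*(1/9409) = 27*√91/9409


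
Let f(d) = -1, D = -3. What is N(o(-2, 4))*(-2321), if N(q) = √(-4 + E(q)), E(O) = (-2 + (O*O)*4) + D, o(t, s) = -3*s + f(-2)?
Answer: -2321*√667 ≈ -59943.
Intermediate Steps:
o(t, s) = -1 - 3*s (o(t, s) = -3*s - 1 = -1 - 3*s)
E(O) = -5 + 4*O² (E(O) = (-2 + (O*O)*4) - 3 = (-2 + O²*4) - 3 = (-2 + 4*O²) - 3 = -5 + 4*O²)
N(q) = √(-9 + 4*q²) (N(q) = √(-4 + (-5 + 4*q²)) = √(-9 + 4*q²))
N(o(-2, 4))*(-2321) = √(-9 + 4*(-1 - 3*4)²)*(-2321) = √(-9 + 4*(-1 - 12)²)*(-2321) = √(-9 + 4*(-13)²)*(-2321) = √(-9 + 4*169)*(-2321) = √(-9 + 676)*(-2321) = √667*(-2321) = -2321*√667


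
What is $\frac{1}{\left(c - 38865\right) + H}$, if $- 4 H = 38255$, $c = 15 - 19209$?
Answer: $- \frac{4}{270491} \approx -1.4788 \cdot 10^{-5}$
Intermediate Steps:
$c = -19194$
$H = - \frac{38255}{4}$ ($H = \left(- \frac{1}{4}\right) 38255 = - \frac{38255}{4} \approx -9563.8$)
$\frac{1}{\left(c - 38865\right) + H} = \frac{1}{\left(-19194 - 38865\right) - \frac{38255}{4}} = \frac{1}{-58059 - \frac{38255}{4}} = \frac{1}{- \frac{270491}{4}} = - \frac{4}{270491}$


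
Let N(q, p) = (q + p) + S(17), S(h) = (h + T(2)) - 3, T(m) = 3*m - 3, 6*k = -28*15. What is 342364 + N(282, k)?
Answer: 342593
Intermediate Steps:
k = -70 (k = (-28*15)/6 = (⅙)*(-420) = -70)
T(m) = -3 + 3*m
S(h) = h (S(h) = (h + (-3 + 3*2)) - 3 = (h + (-3 + 6)) - 3 = (h + 3) - 3 = (3 + h) - 3 = h)
N(q, p) = 17 + p + q (N(q, p) = (q + p) + 17 = (p + q) + 17 = 17 + p + q)
342364 + N(282, k) = 342364 + (17 - 70 + 282) = 342364 + 229 = 342593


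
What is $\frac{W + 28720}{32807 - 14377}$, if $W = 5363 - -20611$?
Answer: $\frac{27347}{9215} \approx 2.9677$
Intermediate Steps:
$W = 25974$ ($W = 5363 + 20611 = 25974$)
$\frac{W + 28720}{32807 - 14377} = \frac{25974 + 28720}{32807 - 14377} = \frac{54694}{18430} = 54694 \cdot \frac{1}{18430} = \frac{27347}{9215}$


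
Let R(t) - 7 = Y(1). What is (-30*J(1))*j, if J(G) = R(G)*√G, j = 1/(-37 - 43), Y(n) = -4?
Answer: 9/8 ≈ 1.1250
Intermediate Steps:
R(t) = 3 (R(t) = 7 - 4 = 3)
j = -1/80 (j = 1/(-80) = -1/80 ≈ -0.012500)
J(G) = 3*√G
(-30*J(1))*j = -90*√1*(-1/80) = -90*(-1/80) = 9/8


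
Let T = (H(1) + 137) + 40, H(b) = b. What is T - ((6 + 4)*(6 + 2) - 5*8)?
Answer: 138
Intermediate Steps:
T = 178 (T = (1 + 137) + 40 = 138 + 40 = 178)
T - ((6 + 4)*(6 + 2) - 5*8) = 178 - ((6 + 4)*(6 + 2) - 5*8) = 178 - (10*8 - 40) = 178 - (80 - 40) = 178 - 1*40 = 178 - 40 = 138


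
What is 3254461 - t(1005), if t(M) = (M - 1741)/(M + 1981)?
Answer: 4858910641/1493 ≈ 3.2545e+6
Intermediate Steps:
t(M) = (-1741 + M)/(1981 + M)
3254461 - t(1005) = 3254461 - (-1741 + 1005)/(1981 + 1005) = 3254461 - (-736)/2986 = 3254461 - 1*(-368/1493) = 3254461 + 368/1493 = 4858910641/1493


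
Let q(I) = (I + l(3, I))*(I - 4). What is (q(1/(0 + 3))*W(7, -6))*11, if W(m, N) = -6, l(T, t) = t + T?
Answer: 2662/3 ≈ 887.33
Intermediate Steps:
l(T, t) = T + t
q(I) = (-4 + I)*(3 + 2*I) (q(I) = (I + (3 + I))*(I - 4) = (3 + 2*I)*(-4 + I) = (-4 + I)*(3 + 2*I))
(q(1/(0 + 3))*W(7, -6))*11 = ((-12 - 5/(0 + 3) + 2*(1/(0 + 3))²)*(-6))*11 = ((-12 - 5/3 + 2*(1/3)²)*(-6))*11 = ((-12 - 5*⅓ + 2*(⅓)²)*(-6))*11 = ((-12 - 5/3 + 2*(⅑))*(-6))*11 = ((-12 - 5/3 + 2/9)*(-6))*11 = -121/9*(-6)*11 = (242/3)*11 = 2662/3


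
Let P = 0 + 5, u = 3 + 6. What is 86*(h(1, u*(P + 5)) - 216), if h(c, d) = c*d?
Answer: -10836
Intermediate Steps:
u = 9
P = 5
86*(h(1, u*(P + 5)) - 216) = 86*(1*(9*(5 + 5)) - 216) = 86*(1*(9*10) - 216) = 86*(1*90 - 216) = 86*(90 - 216) = 86*(-126) = -10836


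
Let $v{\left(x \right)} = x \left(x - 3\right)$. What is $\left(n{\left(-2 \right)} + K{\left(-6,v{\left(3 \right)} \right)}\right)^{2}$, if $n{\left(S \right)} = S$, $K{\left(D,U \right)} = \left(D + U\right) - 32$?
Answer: $1600$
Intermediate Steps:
$v{\left(x \right)} = x \left(-3 + x\right)$
$K{\left(D,U \right)} = -32 + D + U$
$\left(n{\left(-2 \right)} + K{\left(-6,v{\left(3 \right)} \right)}\right)^{2} = \left(-2 - \left(38 - 3 \left(-3 + 3\right)\right)\right)^{2} = \left(-2 - 38\right)^{2} = \left(-40\right)^{2} = 1600$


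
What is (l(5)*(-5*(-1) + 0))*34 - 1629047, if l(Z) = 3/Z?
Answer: -1628945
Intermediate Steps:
(l(5)*(-5*(-1) + 0))*34 - 1629047 = ((3/5)*(-5*(-1) + 0))*34 - 1629047 = ((3*(⅕))*(5 + 0))*34 - 1629047 = ((⅗)*5)*34 - 1629047 = 3*34 - 1629047 = 102 - 1629047 = -1628945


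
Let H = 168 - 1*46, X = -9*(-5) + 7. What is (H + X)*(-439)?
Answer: -76386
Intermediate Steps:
X = 52 (X = 45 + 7 = 52)
H = 122 (H = 168 - 46 = 122)
(H + X)*(-439) = (122 + 52)*(-439) = 174*(-439) = -76386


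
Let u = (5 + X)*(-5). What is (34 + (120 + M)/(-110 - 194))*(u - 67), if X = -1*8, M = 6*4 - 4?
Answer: -33137/19 ≈ -1744.1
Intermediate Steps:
M = 20 (M = 24 - 4 = 20)
X = -8
u = 15 (u = (5 - 8)*(-5) = -3*(-5) = 15)
(34 + (120 + M)/(-110 - 194))*(u - 67) = (34 + (120 + 20)/(-110 - 194))*(15 - 67) = (34 + 140/(-304))*(-52) = (34 + 140*(-1/304))*(-52) = (34 - 35/76)*(-52) = (2549/76)*(-52) = -33137/19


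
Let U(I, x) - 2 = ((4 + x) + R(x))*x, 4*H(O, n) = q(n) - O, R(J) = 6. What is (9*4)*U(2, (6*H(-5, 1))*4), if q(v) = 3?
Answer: 100296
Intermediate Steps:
H(O, n) = ¾ - O/4 (H(O, n) = (3 - O)/4 = ¾ - O/4)
U(I, x) = 2 + x*(10 + x) (U(I, x) = 2 + ((4 + x) + 6)*x = 2 + (10 + x)*x = 2 + x*(10 + x))
(9*4)*U(2, (6*H(-5, 1))*4) = (9*4)*(2 + ((6*(¾ - ¼*(-5)))*4)² + 10*((6*(¾ - ¼*(-5)))*4)) = 36*(2 + ((6*(¾ + 5/4))*4)² + 10*((6*(¾ + 5/4))*4)) = 36*(2 + ((6*2)*4)² + 10*((6*2)*4)) = 36*(2 + (12*4)² + 10*(12*4)) = 36*(2 + 48² + 10*48) = 36*(2 + 2304 + 480) = 36*2786 = 100296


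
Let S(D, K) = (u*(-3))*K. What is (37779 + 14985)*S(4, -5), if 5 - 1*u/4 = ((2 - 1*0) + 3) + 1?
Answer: -3165840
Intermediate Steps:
u = -4 (u = 20 - 4*(((2 - 1*0) + 3) + 1) = 20 - 4*(((2 + 0) + 3) + 1) = 20 - 4*((2 + 3) + 1) = 20 - 4*(5 + 1) = 20 - 4*6 = 20 - 24 = -4)
S(D, K) = 12*K (S(D, K) = (-4*(-3))*K = 12*K)
(37779 + 14985)*S(4, -5) = (37779 + 14985)*(12*(-5)) = 52764*(-60) = -3165840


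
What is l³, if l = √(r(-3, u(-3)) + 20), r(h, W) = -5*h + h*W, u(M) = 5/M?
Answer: 80*√10 ≈ 252.98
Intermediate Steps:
r(h, W) = -5*h + W*h
l = 2*√10 (l = √(-3*(-5 + 5/(-3)) + 20) = √(-3*(-5 + 5*(-⅓)) + 20) = √(-3*(-5 - 5/3) + 20) = √(-3*(-20/3) + 20) = √(20 + 20) = √40 = 2*√10 ≈ 6.3246)
l³ = (2*√10)³ = 80*√10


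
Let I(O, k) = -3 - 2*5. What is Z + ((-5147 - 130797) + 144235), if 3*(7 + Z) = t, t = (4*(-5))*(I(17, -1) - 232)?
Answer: 29752/3 ≈ 9917.3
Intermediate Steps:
I(O, k) = -13 (I(O, k) = -3 - 10 = -13)
t = 4900 (t = (4*(-5))*(-13 - 232) = -20*(-245) = 4900)
Z = 4879/3 (Z = -7 + (1/3)*4900 = -7 + 4900/3 = 4879/3 ≈ 1626.3)
Z + ((-5147 - 130797) + 144235) = 4879/3 + ((-5147 - 130797) + 144235) = 4879/3 + (-135944 + 144235) = 4879/3 + 8291 = 29752/3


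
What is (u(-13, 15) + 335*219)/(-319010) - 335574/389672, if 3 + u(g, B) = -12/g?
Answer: -19166371773/17565439580 ≈ -1.0911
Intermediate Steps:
u(g, B) = -3 - 12/g
(u(-13, 15) + 335*219)/(-319010) - 335574/389672 = ((-3 - 12/(-13)) + 335*219)/(-319010) - 335574/389672 = ((-3 - 12*(-1/13)) + 73365)*(-1/319010) - 335574*1/389672 = ((-3 + 12/13) + 73365)*(-1/319010) - 167787/194836 = (-27/13 + 73365)*(-1/319010) - 167787/194836 = (953718/13)*(-1/319010) - 167787/194836 = -20733/90155 - 167787/194836 = -19166371773/17565439580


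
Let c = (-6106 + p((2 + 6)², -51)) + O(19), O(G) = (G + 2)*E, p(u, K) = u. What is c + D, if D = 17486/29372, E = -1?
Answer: -12718925/2098 ≈ -6062.4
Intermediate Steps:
O(G) = -2 - G (O(G) = (G + 2)*(-1) = (2 + G)*(-1) = -2 - G)
D = 1249/2098 (D = 17486*(1/29372) = 1249/2098 ≈ 0.59533)
c = -6063 (c = (-6106 + (2 + 6)²) + (-2 - 1*19) = (-6106 + 8²) + (-2 - 19) = (-6106 + 64) - 21 = -6042 - 21 = -6063)
c + D = -6063 + 1249/2098 = -12718925/2098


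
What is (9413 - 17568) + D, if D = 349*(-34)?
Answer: -20021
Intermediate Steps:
D = -11866
(9413 - 17568) + D = (9413 - 17568) - 11866 = -8155 - 11866 = -20021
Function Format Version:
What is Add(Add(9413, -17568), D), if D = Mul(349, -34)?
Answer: -20021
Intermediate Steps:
D = -11866
Add(Add(9413, -17568), D) = Add(Add(9413, -17568), -11866) = Add(-8155, -11866) = -20021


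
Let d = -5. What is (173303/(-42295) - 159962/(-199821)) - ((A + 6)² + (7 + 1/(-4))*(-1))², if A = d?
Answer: -4916629819723/135222867120 ≈ -36.359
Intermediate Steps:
A = -5
(173303/(-42295) - 159962/(-199821)) - ((A + 6)² + (7 + 1/(-4))*(-1))² = (173303/(-42295) - 159962/(-199821)) - ((-5 + 6)² + (7 + 1/(-4))*(-1))² = (173303*(-1/42295) - 159962*(-1/199821)) - (1² + (7 - ¼)*(-1))² = (-173303/42295 + 159962/199821) - (1 + (27/4)*(-1))² = -27863985973/8451429195 - (1 - 27/4)² = -27863985973/8451429195 - (-23/4)² = -27863985973/8451429195 - 1*529/16 = -27863985973/8451429195 - 529/16 = -4916629819723/135222867120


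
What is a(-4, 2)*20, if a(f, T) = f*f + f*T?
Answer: 160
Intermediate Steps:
a(f, T) = f² + T*f
a(-4, 2)*20 = -4*(2 - 4)*20 = -4*(-2)*20 = 8*20 = 160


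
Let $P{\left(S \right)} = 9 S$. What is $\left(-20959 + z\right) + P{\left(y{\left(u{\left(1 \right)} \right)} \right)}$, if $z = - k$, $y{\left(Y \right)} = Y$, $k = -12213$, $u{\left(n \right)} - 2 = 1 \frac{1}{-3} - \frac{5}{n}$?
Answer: $-8776$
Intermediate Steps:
$u{\left(n \right)} = \frac{5}{3} - \frac{5}{n}$ ($u{\left(n \right)} = 2 + \left(1 \frac{1}{-3} - \frac{5}{n}\right) = 2 + \left(1 \left(- \frac{1}{3}\right) - \frac{5}{n}\right) = 2 - \left(\frac{1}{3} + \frac{5}{n}\right) = \frac{5}{3} - \frac{5}{n}$)
$z = 12213$ ($z = \left(-1\right) \left(-12213\right) = 12213$)
$\left(-20959 + z\right) + P{\left(y{\left(u{\left(1 \right)} \right)} \right)} = \left(-20959 + 12213\right) + 9 \left(\frac{5}{3} - \frac{5}{1}\right) = -8746 + 9 \left(\frac{5}{3} - 5\right) = -8746 + 9 \left(- \frac{10}{3}\right) = -8746 - 30 = -8776$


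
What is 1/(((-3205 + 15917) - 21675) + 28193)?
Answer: 1/19230 ≈ 5.2002e-5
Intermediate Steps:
1/(((-3205 + 15917) - 21675) + 28193) = 1/((12712 - 21675) + 28193) = 1/(-8963 + 28193) = 1/19230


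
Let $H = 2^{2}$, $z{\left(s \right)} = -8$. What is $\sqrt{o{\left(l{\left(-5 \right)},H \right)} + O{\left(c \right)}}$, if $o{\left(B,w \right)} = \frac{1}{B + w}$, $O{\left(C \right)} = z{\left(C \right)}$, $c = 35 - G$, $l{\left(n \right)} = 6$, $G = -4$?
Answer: $\frac{i \sqrt{790}}{10} \approx 2.8107 i$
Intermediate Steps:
$H = 4$
$c = 39$ ($c = 35 - -4 = 35 + 4 = 39$)
$O{\left(C \right)} = -8$
$\sqrt{o{\left(l{\left(-5 \right)},H \right)} + O{\left(c \right)}} = \sqrt{\frac{1}{6 + 4} - 8} = \sqrt{\frac{1}{10} - 8} = \sqrt{- \frac{79}{10}} = \frac{i \sqrt{790}}{10}$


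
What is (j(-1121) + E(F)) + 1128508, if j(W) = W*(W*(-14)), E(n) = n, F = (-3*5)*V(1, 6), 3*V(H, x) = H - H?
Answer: -16464466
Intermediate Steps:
V(H, x) = 0 (V(H, x) = (H - H)/3 = (⅓)*0 = 0)
F = 0 (F = -3*5*0 = -15*0 = 0)
j(W) = -14*W² (j(W) = W*(-14*W) = -14*W²)
(j(-1121) + E(F)) + 1128508 = (-14*(-1121)² + 0) + 1128508 = (-14*1256641 + 0) + 1128508 = (-17592974 + 0) + 1128508 = -17592974 + 1128508 = -16464466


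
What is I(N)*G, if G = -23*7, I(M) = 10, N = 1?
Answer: -1610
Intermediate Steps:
G = -161
I(N)*G = 10*(-161) = -1610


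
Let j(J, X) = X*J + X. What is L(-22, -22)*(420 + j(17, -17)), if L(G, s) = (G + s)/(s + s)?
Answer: 114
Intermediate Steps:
j(J, X) = X + J*X (j(J, X) = J*X + X = X + J*X)
L(G, s) = (G + s)/(2*s) (L(G, s) = (G + s)/((2*s)) = (G + s)*(1/(2*s)) = (G + s)/(2*s))
L(-22, -22)*(420 + j(17, -17)) = ((1/2)*(-22 - 22)/(-22))*(420 - 17*(1 + 17)) = ((1/2)*(-1/22)*(-44))*(420 - 17*18) = 1*(420 - 306) = 1*114 = 114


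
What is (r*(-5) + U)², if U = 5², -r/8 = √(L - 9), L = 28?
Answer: 31025 + 2000*√19 ≈ 39743.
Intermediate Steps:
r = -8*√19 (r = -8*√(28 - 9) = -8*√19 ≈ -34.871)
U = 25
(r*(-5) + U)² = (-8*√19*(-5) + 25)² = (40*√19 + 25)² = (25 + 40*√19)²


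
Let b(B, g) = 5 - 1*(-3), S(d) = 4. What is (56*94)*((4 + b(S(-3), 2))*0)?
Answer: 0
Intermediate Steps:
b(B, g) = 8 (b(B, g) = 5 + 3 = 8)
(56*94)*((4 + b(S(-3), 2))*0) = (56*94)*((4 + 8)*0) = 5264*(12*0) = 5264*0 = 0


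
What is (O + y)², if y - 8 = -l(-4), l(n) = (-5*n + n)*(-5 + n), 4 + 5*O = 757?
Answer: 2289169/25 ≈ 91567.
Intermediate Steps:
O = 753/5 (O = -⅘ + (⅕)*757 = -⅘ + 757/5 = 753/5 ≈ 150.60)
l(n) = -4*n*(-5 + n) (l(n) = (-4*n)*(-5 + n) = -4*n*(-5 + n))
y = 152 (y = 8 - 4*(-4)*(5 - 1*(-4)) = 8 - 4*(-4)*(5 + 4) = 8 - 4*(-4)*9 = 8 - 1*(-144) = 8 + 144 = 152)
(O + y)² = (753/5 + 152)² = (1513/5)² = 2289169/25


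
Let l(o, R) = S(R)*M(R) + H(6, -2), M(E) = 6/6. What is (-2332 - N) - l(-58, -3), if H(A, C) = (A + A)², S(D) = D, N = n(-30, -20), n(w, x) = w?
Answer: -2443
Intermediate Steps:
N = -30
M(E) = 1 (M(E) = 6*(⅙) = 1)
H(A, C) = 4*A² (H(A, C) = (2*A)² = 4*A²)
l(o, R) = 144 + R (l(o, R) = R*1 + 4*6² = R + 4*36 = R + 144 = 144 + R)
(-2332 - N) - l(-58, -3) = (-2332 - 1*(-30)) - (144 - 3) = (-2332 + 30) - 1*141 = -2302 - 141 = -2443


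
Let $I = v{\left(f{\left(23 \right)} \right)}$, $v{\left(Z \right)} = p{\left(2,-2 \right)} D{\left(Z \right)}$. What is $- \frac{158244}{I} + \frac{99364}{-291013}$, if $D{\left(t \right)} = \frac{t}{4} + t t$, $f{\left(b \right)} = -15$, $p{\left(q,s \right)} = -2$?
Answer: $\frac{30671395068}{85848835} \approx 357.27$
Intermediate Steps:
$D{\left(t \right)} = t^{2} + \frac{t}{4}$ ($D{\left(t \right)} = t \frac{1}{4} + t^{2} = \frac{t}{4} + t^{2} = t^{2} + \frac{t}{4}$)
$v{\left(Z \right)} = - 2 Z \left(\frac{1}{4} + Z\right)$
$I = - \frac{885}{2}$ ($I = \left(- \frac{1}{2}\right) \left(-15\right) \left(1 + 4 \left(-15\right)\right) = \left(- \frac{1}{2}\right) \left(-15\right) \left(1 - 60\right) = \left(- \frac{1}{2}\right) \left(-15\right) \left(-59\right) = - \frac{885}{2} \approx -442.5$)
$- \frac{158244}{I} + \frac{99364}{-291013} = - \frac{158244}{- \frac{885}{2}} + \frac{99364}{-291013} = \left(-158244\right) \left(- \frac{2}{885}\right) + 99364 \left(- \frac{1}{291013}\right) = \frac{105496}{295} - \frac{99364}{291013} = \frac{30671395068}{85848835}$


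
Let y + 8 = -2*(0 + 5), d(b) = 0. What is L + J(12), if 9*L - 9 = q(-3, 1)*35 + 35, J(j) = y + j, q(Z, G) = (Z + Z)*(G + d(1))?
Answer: -220/9 ≈ -24.444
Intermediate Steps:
y = -18 (y = -8 - 2*(0 + 5) = -8 - 2*5 = -8 - 10 = -18)
q(Z, G) = 2*G*Z (q(Z, G) = (Z + Z)*(G + 0) = (2*Z)*G = 2*G*Z)
J(j) = -18 + j
L = -166/9 (L = 1 + ((2*1*(-3))*35 + 35)/9 = 1 + (-6*35 + 35)/9 = 1 + (-210 + 35)/9 = 1 + (⅑)*(-175) = 1 - 175/9 = -166/9 ≈ -18.444)
L + J(12) = -166/9 + (-18 + 12) = -166/9 - 6 = -220/9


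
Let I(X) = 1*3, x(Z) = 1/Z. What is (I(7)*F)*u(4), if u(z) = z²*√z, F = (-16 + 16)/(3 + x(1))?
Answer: 0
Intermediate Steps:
I(X) = 3
F = 0 (F = (-16 + 16)/(3 + 1/1) = 0/(3 + 1) = 0/4 = 0*(¼) = 0)
u(z) = z^(5/2)
(I(7)*F)*u(4) = (3*0)*4^(5/2) = 0*32 = 0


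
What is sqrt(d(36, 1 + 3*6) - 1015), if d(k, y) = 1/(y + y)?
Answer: I*sqrt(1465622)/38 ≈ 31.859*I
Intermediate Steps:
d(k, y) = 1/(2*y)
sqrt(d(36, 1 + 3*6) - 1015) = sqrt(1/(2*(1 + 3*6)) - 1015) = sqrt(1/(2*(1 + 18)) - 1015) = sqrt((1/2)/19 - 1015) = sqrt((1/2)*(1/19) - 1015) = sqrt(1/38 - 1015) = sqrt(-38569/38) = I*sqrt(1465622)/38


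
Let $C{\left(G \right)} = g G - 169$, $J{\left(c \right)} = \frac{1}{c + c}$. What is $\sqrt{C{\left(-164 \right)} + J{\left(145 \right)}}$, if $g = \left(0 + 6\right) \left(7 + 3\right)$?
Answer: $\frac{i \sqrt{841756610}}{290} \approx 100.04 i$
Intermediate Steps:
$g = 60$ ($g = 6 \cdot 10 = 60$)
$J{\left(c \right)} = \frac{1}{2 c}$
$C{\left(G \right)} = -169 + 60 G$ ($C{\left(G \right)} = 60 G - 169 = -169 + 60 G$)
$\sqrt{C{\left(-164 \right)} + J{\left(145 \right)}} = \sqrt{\left(-169 + 60 \left(-164\right)\right) + \frac{1}{2 \cdot 145}} = \sqrt{\left(-169 - 9840\right) + \frac{1}{2} \cdot \frac{1}{145}} = \sqrt{-10009 + \frac{1}{290}} = \sqrt{- \frac{2902609}{290}} = \frac{i \sqrt{841756610}}{290}$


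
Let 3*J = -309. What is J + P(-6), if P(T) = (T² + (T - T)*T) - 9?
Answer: -76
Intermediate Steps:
J = -103 (J = (⅓)*(-309) = -103)
P(T) = -9 + T² (P(T) = (T² + 0*T) - 9 = (T² + 0) - 9 = T² - 9 = -9 + T²)
J + P(-6) = -103 + (-9 + (-6)²) = -103 + (-9 + 36) = -103 + 27 = -76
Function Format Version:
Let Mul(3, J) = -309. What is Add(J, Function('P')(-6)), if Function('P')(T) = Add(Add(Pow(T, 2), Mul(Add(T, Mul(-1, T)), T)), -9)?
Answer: -76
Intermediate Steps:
J = -103 (J = Mul(Rational(1, 3), -309) = -103)
Function('P')(T) = Add(-9, Pow(T, 2)) (Function('P')(T) = Add(Add(Pow(T, 2), Mul(0, T)), -9) = Add(Add(Pow(T, 2), 0), -9) = Add(Pow(T, 2), -9) = Add(-9, Pow(T, 2)))
Add(J, Function('P')(-6)) = Add(-103, Add(-9, Pow(-6, 2))) = Add(-103, Add(-9, 36)) = Add(-103, 27) = -76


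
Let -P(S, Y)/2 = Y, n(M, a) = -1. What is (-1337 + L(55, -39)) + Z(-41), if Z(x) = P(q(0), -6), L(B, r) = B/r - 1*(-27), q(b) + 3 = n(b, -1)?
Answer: -50677/39 ≈ -1299.4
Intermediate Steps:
q(b) = -4 (q(b) = -3 - 1 = -4)
L(B, r) = 27 + B/r (L(B, r) = B/r + 27 = 27 + B/r)
P(S, Y) = -2*Y
Z(x) = 12 (Z(x) = -2*(-6) = 12)
(-1337 + L(55, -39)) + Z(-41) = (-1337 + (27 + 55/(-39))) + 12 = (-1337 + (27 + 55*(-1/39))) + 12 = (-1337 + (27 - 55/39)) + 12 = (-1337 + 998/39) + 12 = -51145/39 + 12 = -50677/39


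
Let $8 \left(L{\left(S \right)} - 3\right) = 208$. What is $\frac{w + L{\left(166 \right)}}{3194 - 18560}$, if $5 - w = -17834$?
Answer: $- \frac{2978}{2561} \approx -1.1628$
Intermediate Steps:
$w = 17839$ ($w = 5 - -17834 = 5 + 17834 = 17839$)
$L{\left(S \right)} = 29$ ($L{\left(S \right)} = 3 + \frac{1}{8} \cdot 208 = 3 + 26 = 29$)
$\frac{w + L{\left(166 \right)}}{3194 - 18560} = \frac{17839 + 29}{3194 - 18560} = \frac{17868}{-15366} = 17868 \left(- \frac{1}{15366}\right) = - \frac{2978}{2561}$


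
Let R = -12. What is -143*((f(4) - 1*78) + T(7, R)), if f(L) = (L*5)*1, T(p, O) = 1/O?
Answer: 99671/12 ≈ 8305.9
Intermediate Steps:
f(L) = 5*L (f(L) = (5*L)*1 = 5*L)
-143*((f(4) - 1*78) + T(7, R)) = -143*((5*4 - 1*78) + 1/(-12)) = -143*((20 - 78) - 1/12) = -143*(-58 - 1/12) = -143*(-697/12) = 99671/12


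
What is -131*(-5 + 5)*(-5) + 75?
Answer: 75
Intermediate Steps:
-131*(-5 + 5)*(-5) + 75 = -0*(-5) + 75 = -131*0 + 75 = 0 + 75 = 75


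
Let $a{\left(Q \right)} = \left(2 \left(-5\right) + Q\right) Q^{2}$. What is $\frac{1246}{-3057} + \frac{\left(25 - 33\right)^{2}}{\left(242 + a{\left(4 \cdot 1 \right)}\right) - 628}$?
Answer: $- \frac{398110}{736737} \approx -0.54037$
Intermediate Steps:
$a{\left(Q \right)} = Q^{2} \left(-10 + Q\right)$ ($a{\left(Q \right)} = \left(-10 + Q\right) Q^{2} = Q^{2} \left(-10 + Q\right)$)
$\frac{1246}{-3057} + \frac{\left(25 - 33\right)^{2}}{\left(242 + a{\left(4 \cdot 1 \right)}\right) - 628} = \frac{1246}{-3057} + \frac{\left(25 - 33\right)^{2}}{\left(242 + \left(4 \cdot 1\right)^{2} \left(-10 + 4 \cdot 1\right)\right) - 628} = 1246 \left(- \frac{1}{3057}\right) + \frac{\left(-8\right)^{2}}{\left(242 + 4^{2} \left(-10 + 4\right)\right) - 628} = - \frac{1246}{3057} + \frac{64}{\left(242 + 16 \left(-6\right)\right) - 628} = - \frac{1246}{3057} + \frac{64}{\left(242 - 96\right) - 628} = - \frac{1246}{3057} + \frac{64}{146 - 628} = - \frac{1246}{3057} + \frac{64}{-482} = - \frac{1246}{3057} + 64 \left(- \frac{1}{482}\right) = - \frac{1246}{3057} - \frac{32}{241} = - \frac{398110}{736737}$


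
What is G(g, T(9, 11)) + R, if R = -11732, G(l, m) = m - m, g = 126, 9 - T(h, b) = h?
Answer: -11732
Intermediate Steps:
T(h, b) = 9 - h
G(l, m) = 0
G(g, T(9, 11)) + R = 0 - 11732 = -11732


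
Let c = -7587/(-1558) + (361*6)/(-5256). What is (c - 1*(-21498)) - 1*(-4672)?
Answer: 17861554567/682404 ≈ 26174.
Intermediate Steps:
c = 3041887/682404 (c = -7587*(-1/1558) + 2166*(-1/5256) = 7587/1558 - 361/876 = 3041887/682404 ≈ 4.4576)
(c - 1*(-21498)) - 1*(-4672) = (3041887/682404 - 1*(-21498)) - 1*(-4672) = (3041887/682404 + 21498) + 4672 = 14673363079/682404 + 4672 = 17861554567/682404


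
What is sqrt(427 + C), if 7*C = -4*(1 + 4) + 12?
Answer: sqrt(20867)/7 ≈ 20.636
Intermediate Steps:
C = -8/7 (C = (-4*(1 + 4) + 12)/7 = (-4*5 + 12)/7 = (-20 + 12)/7 = (1/7)*(-8) = -8/7 ≈ -1.1429)
sqrt(427 + C) = sqrt(427 - 8/7) = sqrt(2981/7) = sqrt(20867)/7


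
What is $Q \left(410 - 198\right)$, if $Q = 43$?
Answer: $9116$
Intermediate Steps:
$Q \left(410 - 198\right) = 43 \left(410 - 198\right) = 43 \cdot 212 = 9116$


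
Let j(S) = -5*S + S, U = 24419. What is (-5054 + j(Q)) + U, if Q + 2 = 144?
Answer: 18797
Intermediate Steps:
Q = 142 (Q = -2 + 144 = 142)
j(S) = -4*S
(-5054 + j(Q)) + U = (-5054 - 4*142) + 24419 = (-5054 - 568) + 24419 = -5622 + 24419 = 18797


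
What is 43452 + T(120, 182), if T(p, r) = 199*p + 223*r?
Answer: 107918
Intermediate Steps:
43452 + T(120, 182) = 43452 + (199*120 + 223*182) = 43452 + (23880 + 40586) = 43452 + 64466 = 107918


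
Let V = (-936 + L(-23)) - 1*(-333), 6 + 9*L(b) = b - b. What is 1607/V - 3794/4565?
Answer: -28878799/8267215 ≈ -3.4932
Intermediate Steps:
L(b) = -⅔ (L(b) = -⅔ + (b - b)/9 = -⅔ + (⅑)*0 = -⅔ + 0 = -⅔)
V = -1811/3 (V = (-936 - ⅔) - 1*(-333) = -2810/3 + 333 = -1811/3 ≈ -603.67)
1607/V - 3794/4565 = 1607/(-1811/3) - 3794/4565 = 1607*(-3/1811) - 3794*1/4565 = -4821/1811 - 3794/4565 = -28878799/8267215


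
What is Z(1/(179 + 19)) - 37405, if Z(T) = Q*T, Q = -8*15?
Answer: -1234385/33 ≈ -37406.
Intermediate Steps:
Q = -120
Z(T) = -120*T
Z(1/(179 + 19)) - 37405 = -120/(179 + 19) - 37405 = -120/198 - 37405 = -120*1/198 - 37405 = -20/33 - 37405 = -1234385/33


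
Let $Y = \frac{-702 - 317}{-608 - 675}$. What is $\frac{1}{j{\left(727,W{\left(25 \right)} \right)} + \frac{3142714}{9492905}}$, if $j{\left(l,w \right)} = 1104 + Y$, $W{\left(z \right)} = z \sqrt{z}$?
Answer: $\frac{12179397115}{13459759787217} \approx 0.00090487$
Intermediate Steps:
$W{\left(z \right)} = z^{\frac{3}{2}}$
$Y = \frac{1019}{1283}$ ($Y = - \frac{1019}{-1283} = \left(-1019\right) \left(- \frac{1}{1283}\right) = \frac{1019}{1283} \approx 0.79423$)
$j{\left(l,w \right)} = \frac{1417451}{1283}$ ($j{\left(l,w \right)} = 1104 + \frac{1019}{1283} = \frac{1417451}{1283}$)
$\frac{1}{j{\left(727,W{\left(25 \right)} \right)} + \frac{3142714}{9492905}} = \frac{1}{\frac{1417451}{1283} + \frac{3142714}{9492905}} = \frac{1}{\frac{13459759787217}{12179397115}} = \frac{12179397115}{13459759787217}$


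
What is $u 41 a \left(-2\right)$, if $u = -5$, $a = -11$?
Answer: $-4510$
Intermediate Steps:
$u 41 a \left(-2\right) = \left(-5\right) 41 \left(\left(-11\right) \left(-2\right)\right) = \left(-205\right) 22 = -4510$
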